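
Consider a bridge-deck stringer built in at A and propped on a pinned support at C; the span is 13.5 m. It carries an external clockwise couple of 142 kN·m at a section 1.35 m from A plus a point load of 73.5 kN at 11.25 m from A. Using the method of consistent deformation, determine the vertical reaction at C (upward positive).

R_C = 58.29 kN

Choose R_C as the redundant. The primary structure is the cantilever fixed at A.
Downward deflection at the released point C due to the loads:
  clockwise couple 142 at a = 1.35: M₀a(2L − a)/(2EI) = 2459/EI
  point load 73.5 at a = 11.25: Pa²(3L − a)/(6EI) = 45349/EI
  δ_0 = 47807/EI
Tip deflection under a unit load at C: L³/(3EI) = 820.1/EI.
Compatibility at C: δ_0 − R_C·δ_{CC} = 0, so R_C = 47807/820.1 = 58.29 kN.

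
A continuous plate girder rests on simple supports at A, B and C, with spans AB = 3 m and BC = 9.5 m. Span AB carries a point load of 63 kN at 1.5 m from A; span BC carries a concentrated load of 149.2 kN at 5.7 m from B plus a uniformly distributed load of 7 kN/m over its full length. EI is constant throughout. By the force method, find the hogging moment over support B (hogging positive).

M_B = 249.5 kN·m

Take M_B as the redundant. Released structure: two simple spans AB and BC with a hinge at B.
Rotations at B on the released spans (each span's end-slope, ×1/EI):
  span AB: point load 63 at a = 1.5: Pab(L + a)/(6LEI) = 35.44/EI
  span BC: point load 149.2 at a = 5.7: Pab(L + b)/(6LEI) = 754.1/EI
  span BC: UDL 7: wL³/(24EI) = 250.1/EI
  relative rotation θ_0 = (35.44 + 1004)/EI = 1040/EI
A unit hogging moment at B produces rotation L₁/(3EI) + L₂/(3EI) = 4.167/EI.
Compatibility: M_B·(L₁+L₂)/(3EI) = θ_0, giving M_B = 249.5 kN·m (hogging).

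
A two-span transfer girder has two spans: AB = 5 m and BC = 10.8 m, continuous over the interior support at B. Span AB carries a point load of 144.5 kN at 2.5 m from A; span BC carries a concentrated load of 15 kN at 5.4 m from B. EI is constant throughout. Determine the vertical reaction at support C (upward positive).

R_C = 1.608 kN

Release continuity at B by inserting a hinge; the redundant is the internal moment M_B. The primary structure is two simply-supported spans AB and BC.
Rotations at B on the released spans (each span's end-slope, ×1/EI):
  span AB: point load 144.5 at a = 2.5: Pab(L + a)/(6LEI) = 225.8/EI
  span BC: point load 15 at a = 5.4: Pab(L + b)/(6LEI) = 109.3/EI
  relative rotation θ_0 = (225.8 + 109.3)/EI = 335.1/EI
A unit hogging moment at B produces rotation L₁/(3EI) + L₂/(3EI) = 5.267/EI.
Slope continuity at B: θ_0 = M_B·5.267/EI, so M_B = 335.1/5.267 = 63.63 kN·m (hogging).
Span BC, ΣM about C: R_B^{BC}·10.8 = 81 + 63.63, so R_B^{BC} = 13.39 kN and R_C = 15 − 13.39 = 1.608 kN.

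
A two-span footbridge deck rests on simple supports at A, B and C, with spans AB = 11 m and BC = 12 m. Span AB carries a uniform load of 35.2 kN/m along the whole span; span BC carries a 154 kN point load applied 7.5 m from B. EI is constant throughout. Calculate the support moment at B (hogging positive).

Take M_B as the redundant. Released structure: two simple spans AB and BC with a hinge at B.
Rotations at B on the released spans (each span's end-slope, ×1/EI):
  span AB: UDL 35.2: wL³/(24EI) = 1952/EI
  span BC: point load 154 at a = 7.5: Pab(L + b)/(6LEI) = 1191/EI
  relative rotation θ_0 = (1952 + 1191)/EI = 3143/EI
A unit hogging moment at B produces rotation L₁/(3EI) + L₂/(3EI) = 7.667/EI.
Slope continuity at B: θ_0 = M_B·7.667/EI, so M_B = 3143/7.667 = 410 kN·m (hogging).

M_B = 410 kN·m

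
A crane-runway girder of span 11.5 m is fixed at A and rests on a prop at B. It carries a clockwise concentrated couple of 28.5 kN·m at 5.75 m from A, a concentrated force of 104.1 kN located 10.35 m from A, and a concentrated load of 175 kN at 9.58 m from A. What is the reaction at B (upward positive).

Remove the prop at B; the released (primary) structure is a cantilever built in at A.
Downward deflection at the released point B due to the loads:
  clockwise couple 28.5 at a = 5.75: M₀a(2L − a)/(2EI) = 1413/EI
  point load 104.1 at a = 10.35: Pa²(3L − a)/(6EI) = 44885/EI
  point load 175 at a = 9.58: Pa²(3L − a)/(6EI) = 66706/EI
  δ_0 = 113004/EI
Tip deflection under a unit load at B: L³/(3EI) = 507/EI.
Compatibility at B: δ_0 − R_B·δ_{BB} = 0, so R_B = 113004/507 = 222.9 kN.

R_B = 222.9 kN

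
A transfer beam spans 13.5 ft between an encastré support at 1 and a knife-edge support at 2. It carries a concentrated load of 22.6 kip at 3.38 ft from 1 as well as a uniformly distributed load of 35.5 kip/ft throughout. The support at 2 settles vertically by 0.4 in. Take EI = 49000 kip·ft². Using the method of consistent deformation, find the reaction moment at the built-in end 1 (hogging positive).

M_1 = 885.7 kip·ft

Choose R_2 as the redundant. The primary structure is the cantilever fixed at 1.
Downward deflection at the released point 2 due to the loads:
  point load 22.6 at a = 3.38: Pa²(3L − a)/(6EI) = 1597/EI
  UDL 35.5: wL⁴/(8EI) = 147392/EI
  δ_0 = 148989/EI
Flexibility coefficient — unit upward force at 2: δ_{22} = L³/(3EI) = 820.1/EI.
With EI = 49000 kip·ft²: δ_0 = 3.0406 ft and δ_{22} = 0.016737 ft/kip.
Compatibility — the beam at 2 must follow the support down by 0.03333 ft: δ_0 − R_2·δ_{22} = 0.03333, so R_2 = (3.0406 − 0.03333)/0.016737 = 179.7 kip.
Moment equilibrium about 1: M_1 = Σ(load moments about 1) − R_2·L = 3311 − 179.7×13.5 = 885.7 kip·ft.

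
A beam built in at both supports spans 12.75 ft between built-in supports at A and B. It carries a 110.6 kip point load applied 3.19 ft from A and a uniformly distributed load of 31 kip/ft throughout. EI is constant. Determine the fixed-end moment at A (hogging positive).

Take the two fixed-end moments M_A, M_B as redundants; the released structure is the simple span AB.
Simple-span end rotations at A and B under the given loads:
  at A: point load 110.6 at a = 3.19: Pab(L + b)/(6LEI) = 983.7/EI
  at B: point load 110.6 at a = 3.19: Pab(L + a)/(6LEI) = 702.8/EI
  at A: UDL 31: wL³/(24EI) = 2677/EI
  at B: UDL 31: wL³/(24EI) = 2677/EI
  θ_A0 = 3661/EI,  θ_B0 = 3380/EI
Flexibility coefficients: a unit moment at one end gives L/(3EI) there and L/(6EI) at the far end, so f₁₁ = f₂₂ = 4.25/EI and f₁₂ = f₂₁ = 2.125/EI.
Compatibility — zero rotation at each built-in end:
  4.25 M_A + 2.125 M_B = 3661
  2.125 M_A + 4.25 M_B = 3380
Solving the pair gives M_A = 618.3 kip·ft and M_B = 486.1 kip·ft (hogging).

M_A = 618.3 kip·ft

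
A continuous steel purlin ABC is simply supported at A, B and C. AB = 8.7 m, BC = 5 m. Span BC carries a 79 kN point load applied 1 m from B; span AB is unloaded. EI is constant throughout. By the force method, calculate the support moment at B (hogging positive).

Release continuity at B by inserting a hinge; the redundant is the internal moment M_B. The primary structure is two simply-supported spans AB and BC.
Discontinuity in slope at B on the released structure — sum the simple-span end rotations:
  span BC: point load 79 at a = 1: Pab(L + b)/(6LEI) = 94.8/EI
  relative rotation θ_0 = (0 + 94.8)/EI = 94.8/EI
A unit hogging moment at B produces rotation L₁/(3EI) + L₂/(3EI) = 4.567/EI.
Compatibility: M_B·(L₁+L₂)/(3EI) = θ_0, giving M_B = 20.76 kN·m (hogging).

M_B = 20.76 kN·m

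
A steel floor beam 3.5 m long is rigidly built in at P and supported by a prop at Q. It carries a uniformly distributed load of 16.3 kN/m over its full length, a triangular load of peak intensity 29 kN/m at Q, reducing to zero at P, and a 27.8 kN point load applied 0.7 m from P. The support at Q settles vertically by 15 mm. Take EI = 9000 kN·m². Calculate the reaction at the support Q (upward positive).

Remove the prop at Q; the released (primary) structure is a cantilever built in at P.
Downward deflection at the released point Q due to the loads:
  UDL 16.3: wL⁴/(8EI) = 305.8/EI
  triangular load, peak 29 at the free end: 11w₀L⁴/(120EI) = 398.9/EI
  point load 27.8 at a = 0.7: Pa²(3L − a)/(6EI) = 22.25/EI
  δ_0 = 726.9/EI
Flexibility coefficient — unit upward force at Q: δ_{QQ} = L³/(3EI) = 14.29/EI.
With EI = 9000 kN·m²: δ_0 = 0.080769 m and δ_{QQ} = 0.001588 m/kN.
Compatibility — the beam at Q must follow the support down by 0.015 m: δ_0 − R_Q·δ_{QQ} = 0.015, so R_Q = (0.080769 − 0.015)/0.001588 = 41.42 kN.

R_Q = 41.42 kN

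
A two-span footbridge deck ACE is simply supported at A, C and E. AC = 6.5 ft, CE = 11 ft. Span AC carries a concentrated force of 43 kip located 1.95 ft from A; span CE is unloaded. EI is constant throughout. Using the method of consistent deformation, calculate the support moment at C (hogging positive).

Insert a hinge at C; M_C is the redundant, and each span becomes simply supported.
End slopes at the hinge C, treating each span as simply supported:
  span AC: point load 43 at a = 1.95: Pab(L + a)/(6LEI) = 82.66/EI
  relative rotation θ_0 = (82.66 + 0)/EI = 82.66/EI
A unit hogging moment at C produces rotation L₁/(3EI) + L₂/(3EI) = 5.833/EI.
Slope continuity at C: θ_0 = M_C·5.833/EI, so M_C = 82.66/5.833 = 14.17 kip·ft (hogging).

M_C = 14.17 kip·ft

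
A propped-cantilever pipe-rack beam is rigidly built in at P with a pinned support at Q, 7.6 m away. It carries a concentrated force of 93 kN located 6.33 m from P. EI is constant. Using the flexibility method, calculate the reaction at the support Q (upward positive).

R_Q = 69.91 kN

Remove the prop at Q; the released (primary) structure is a cantilever built in at P.
Primary-structure tip deflection at Q by superposition:
  point load 93 at a = 6.33: Pa²(3L − a)/(6EI) = 10229/EI
Flexibility coefficient — unit upward force at Q: δ_{QQ} = L³/(3EI) = 146.3/EI.
Compatibility at Q: δ_0 − R_Q·δ_{QQ} = 0, so R_Q = 10229/146.3 = 69.91 kN.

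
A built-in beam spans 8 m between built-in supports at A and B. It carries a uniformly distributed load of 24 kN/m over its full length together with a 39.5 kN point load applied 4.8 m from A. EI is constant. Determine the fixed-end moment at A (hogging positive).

M_A = 158.3 kN·m

Release both end moments; the primary structure is a simply-supported span AB with redundants M_A and M_B.
End rotations of the released simple span under the applied load (×1/EI):
  at A: UDL 24: wL³/(24EI) = 512/EI
  at B: UDL 24: wL³/(24EI) = 512/EI
  at A: point load 39.5 at a = 4.8: Pab(L + b)/(6LEI) = 141.6/EI
  at B: point load 39.5 at a = 4.8: Pab(L + a)/(6LEI) = 161.8/EI
  θ_A0 = 653.6/EI,  θ_B0 = 673.8/EI
Flexibility coefficients: a unit moment at one end gives L/(3EI) there and L/(6EI) at the far end, so f₁₁ = f₂₂ = 2.667/EI and f₁₂ = f₂₁ = 1.333/EI.
Compatibility — zero rotation at each built-in end:
  2.667 M_A + 1.333 M_B = 653.6
  1.333 M_A + 2.667 M_B = 673.8
Solving the pair gives M_A = 158.3 kN·m and M_B = 173.5 kN·m (hogging).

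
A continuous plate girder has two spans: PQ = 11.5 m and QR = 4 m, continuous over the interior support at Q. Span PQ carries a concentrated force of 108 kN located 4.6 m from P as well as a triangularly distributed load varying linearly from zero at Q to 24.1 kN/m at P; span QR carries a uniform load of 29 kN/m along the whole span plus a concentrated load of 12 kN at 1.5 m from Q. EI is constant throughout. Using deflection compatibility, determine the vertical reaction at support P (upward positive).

Insert a hinge at Q; M_Q is the redundant, and each span becomes simply supported.
Discontinuity in slope at Q on the released structure — sum the simple-span end rotations:
  span PQ: point load 108 at a = 4.6: Pab(L + a)/(6LEI) = 799.8/EI
  span PQ: triangular load, peak 24.1: 7w₀L³/(360EI) = 712.7/EI
  span QR: UDL 29: wL³/(24EI) = 77.33/EI
  span QR: point load 12 at a = 1.5: Pab(L + b)/(6LEI) = 12.19/EI
  relative rotation θ_0 = (1513 + 89.52)/EI = 1602/EI
A unit hogging moment at Q produces rotation L₁/(3EI) + L₂/(3EI) = 5.167/EI.
Compatibility: M_Q·(L₁+L₂)/(3EI) = θ_0, giving M_Q = 310.1 kN·m (hogging).
Span PQ, ΣM about P with M_Q applied at Q: R_Q^{PQ}·11.5 = 1028 + 310.1, so R_Q^{PQ} = 116.4 kN and R_P = 246.6 − 116.4 = 130.2 kN.

R_P = 130.2 kN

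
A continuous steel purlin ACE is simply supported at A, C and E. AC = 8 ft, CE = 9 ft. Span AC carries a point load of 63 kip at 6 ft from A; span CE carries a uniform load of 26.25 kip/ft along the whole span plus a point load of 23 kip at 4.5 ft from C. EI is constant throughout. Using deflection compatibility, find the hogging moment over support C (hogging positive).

Take M_C as the redundant. Released structure: two simple spans AC and CE with a hinge at C.
End slopes at the hinge C, treating each span as simply supported:
  span AC: point load 63 at a = 6: Pab(L + a)/(6LEI) = 220.5/EI
  span CE: UDL 26.25: wL³/(24EI) = 797.3/EI
  span CE: point load 23 at a = 4.5: Pab(L + b)/(6LEI) = 116.4/EI
  relative rotation θ_0 = (220.5 + 913.8)/EI = 1134/EI
A unit hogging moment at C produces rotation L₁/(3EI) + L₂/(3EI) = 5.667/EI.
Compatibility: M_C·(L₁+L₂)/(3EI) = θ_0, giving M_C = 200.2 kip·ft (hogging).

M_C = 200.2 kip·ft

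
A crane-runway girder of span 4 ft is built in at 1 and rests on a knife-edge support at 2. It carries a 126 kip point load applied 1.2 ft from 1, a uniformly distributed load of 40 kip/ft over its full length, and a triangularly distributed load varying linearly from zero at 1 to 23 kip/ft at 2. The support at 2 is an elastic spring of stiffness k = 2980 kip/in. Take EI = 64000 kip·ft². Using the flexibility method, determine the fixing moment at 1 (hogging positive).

M_1 = 222.6 kip·ft

Release the roller at 2. Primary structure: cantilever fixed at 1.
Free-end deflection of the primary structure under the applied loading (downward +):
  point load 126 at a = 1.2: Pa²(3L − a)/(6EI) = 326.6/EI
  UDL 40: wL⁴/(8EI) = 1280/EI
  triangular load, peak 23 at the free end: 11w₀L⁴/(120EI) = 539.7/EI
  δ_0 = 2146/EI
Flexibility coefficient — unit upward force at 2: δ_{22} = L³/(3EI) = 21.33/EI.
With EI = 64000 kip·ft²: δ_0 = 0.033536 ft and δ_{22} = 0.000333 ft/kip.
Compatibility — the spring shortens by R_2/k under the reaction it provides: δ_0 − R_2·δ_{22} = R_2/k. With 1/k = 1/(2980×12) ft/kip = 0.000028 ft/kip, R_2 = δ_0 / (δ_{22} + 1/k) = 0.033536 / (0.000333 + 0.000028) = 92.82 kip.
Moment equilibrium about 1: M_1 = Σ(load moments about 1) − R_2·L = 593.9 − 92.82×4 = 222.6 kip·ft.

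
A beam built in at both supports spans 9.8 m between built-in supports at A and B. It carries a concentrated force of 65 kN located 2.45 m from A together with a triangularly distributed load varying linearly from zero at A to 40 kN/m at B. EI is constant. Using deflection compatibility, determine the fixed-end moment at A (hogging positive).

M_A = 217.6 kN·m

Take the two fixed-end moments M_A, M_B as redundants; the released structure is the simple span AB.
End rotations of the released simple span under the applied load (×1/EI):
  at A: point load 65 at a = 2.45: Pab(L + b)/(6LEI) = 341.4/EI
  at B: point load 65 at a = 2.45: Pab(L + a)/(6LEI) = 243.9/EI
  at A: triangular load, peak 40: 7w₀L³/(360EI) = 732/EI
  at B: triangular load, peak 40: w₀L³/(45EI) = 836.6/EI
  θ_A0 = 1073/EI,  θ_B0 = 1080/EI
Flexibility coefficients: a unit moment at one end gives L/(3EI) there and L/(6EI) at the far end, so f₁₁ = f₂₂ = 3.267/EI and f₁₂ = f₂₁ = 1.633/EI.
Compatibility — zero rotation at each built-in end:
  3.267 M_A + 1.633 M_B = 1073
  1.633 M_A + 3.267 M_B = 1080
Solving the pair gives M_A = 217.6 kN·m and M_B = 221.9 kN·m (hogging).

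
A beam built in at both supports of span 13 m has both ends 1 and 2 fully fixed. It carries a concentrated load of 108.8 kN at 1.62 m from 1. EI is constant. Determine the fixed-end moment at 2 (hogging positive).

Release both end moments; the primary structure is a simply-supported span 12 with redundants M_1 and M_2.
On the primary (simply-supported) span, the end slopes from the loading are:
  at 1: point load 108.8 at a = 1.62: Pab(L + b)/(6LEI) = 626.9/EI
  at 2: point load 108.8 at a = 1.62: Pab(L + a)/(6LEI) = 376/EI
  θ_10 = 626.9/EI,  θ_20 = 376/EI
Flexibility coefficients: a unit moment at one end gives L/(3EI) there and L/(6EI) at the far end, so f₁₁ = f₂₂ = 4.333/EI and f₁₂ = f₂₁ = 2.167/EI.
Compatibility — zero rotation at each built-in end:
  4.333 M_1 + 2.167 M_2 = 626.9
  2.167 M_1 + 4.333 M_2 = 376
Solving the pair gives M_1 = 135.1 kN·m and M_2 = 19.23 kN·m (hogging).

M_2 = 19.23 kN·m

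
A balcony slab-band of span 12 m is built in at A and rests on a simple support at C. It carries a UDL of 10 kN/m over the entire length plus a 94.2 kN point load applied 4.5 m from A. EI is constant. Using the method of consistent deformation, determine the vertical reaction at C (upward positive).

R_C = 62.39 kN

Choose R_C as the redundant. The primary structure is the cantilever fixed at A.
Free-end deflection of the primary structure under the applied loading (downward +):
  UDL 10: wL⁴/(8EI) = 25920/EI
  point load 94.2 at a = 4.5: Pa²(3L − a)/(6EI) = 10015/EI
  δ_0 = 35935/EI
Flexibility coefficient — unit upward force at C: δ_{CC} = L³/(3EI) = 576/EI.
Compatibility at C: δ_0 − R_C·δ_{CC} = 0, so R_C = 35935/576 = 62.39 kN.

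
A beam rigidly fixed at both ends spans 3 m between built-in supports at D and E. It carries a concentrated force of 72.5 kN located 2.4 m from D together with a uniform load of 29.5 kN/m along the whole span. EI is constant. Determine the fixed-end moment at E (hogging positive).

Release both end moments; the primary structure is a simply-supported span DE with redundants M_D and M_E.
Simple-span end rotations at D and E under the given loads:
  at D: point load 72.5 at a = 2.4: Pab(L + b)/(6LEI) = 20.88/EI
  at E: point load 72.5 at a = 2.4: Pab(L + a)/(6LEI) = 31.32/EI
  at D: UDL 29.5: wL³/(24EI) = 33.19/EI
  at E: UDL 29.5: wL³/(24EI) = 33.19/EI
  θ_D0 = 54.07/EI,  θ_E0 = 64.51/EI
Flexibility coefficients: a unit moment at one end gives L/(3EI) there and L/(6EI) at the far end, so f₁₁ = f₂₂ = 1/EI and f₁₂ = f₂₁ = 0.5/EI.
Compatibility — zero rotation at each built-in end:
  1 M_D + 0.5 M_E = 54.07
  0.5 M_D + 1 M_E = 64.51
Solving the pair gives M_D = 29.09 kN·m and M_E = 49.97 kN·m (hogging).

M_E = 49.97 kN·m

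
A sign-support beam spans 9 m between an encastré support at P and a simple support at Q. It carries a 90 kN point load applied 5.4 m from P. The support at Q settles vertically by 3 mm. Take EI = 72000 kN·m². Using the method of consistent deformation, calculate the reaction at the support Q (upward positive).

Choose R_Q as the redundant. The primary structure is the cantilever fixed at P.
Downward deflection at the released point Q due to the loads:
  point load 90 at a = 5.4: Pa²(3L − a)/(6EI) = 9448/EI
Tip deflection under a unit load at Q: L³/(3EI) = 243/EI.
With EI = 72000 kN·m²: δ_0 = 0.13122 m and δ_{QQ} = 0.003375 m/kN.
Compatibility — the beam at Q must follow the support down by 0.003 m: δ_0 − R_Q·δ_{QQ} = 0.003, so R_Q = (0.13122 − 0.003)/0.003375 = 37.99 kN.

R_Q = 37.99 kN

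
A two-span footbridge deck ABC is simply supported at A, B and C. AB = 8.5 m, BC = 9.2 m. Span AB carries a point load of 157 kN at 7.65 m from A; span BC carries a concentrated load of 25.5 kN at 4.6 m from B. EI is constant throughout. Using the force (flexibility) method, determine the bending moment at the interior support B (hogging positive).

M_B = 77.66 kN·m

Take M_B as the redundant. Released structure: two simple spans AB and BC with a hinge at B.
End slopes at the hinge B, treating each span as simply supported:
  span AB: point load 157 at a = 7.65: Pab(L + a)/(6LEI) = 323.3/EI
  span BC: point load 25.5 at a = 4.6: Pab(L + b)/(6LEI) = 134.9/EI
  relative rotation θ_0 = (323.3 + 134.9)/EI = 458.2/EI
A unit hogging moment at B produces rotation L₁/(3EI) + L₂/(3EI) = 5.9/EI.
Slope continuity at B: θ_0 = M_B·5.9/EI, so M_B = 458.2/5.9 = 77.66 kN·m (hogging).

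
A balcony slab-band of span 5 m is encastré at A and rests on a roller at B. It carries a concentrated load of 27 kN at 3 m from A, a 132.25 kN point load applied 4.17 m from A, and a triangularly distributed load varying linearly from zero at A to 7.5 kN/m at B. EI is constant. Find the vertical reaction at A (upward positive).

R_A = 56.4 kN

Take the reaction at B as the redundant and release it; the primary structure is a cantilever fixed at A.
Primary-structure tip deflection at B by superposition:
  point load 27 at a = 3: Pa²(3L − a)/(6EI) = 486/EI
  point load 132.25 at a = 4.17: Pa²(3L − a)/(6EI) = 4151/EI
  triangular load, peak 7.5 at the free end: 11w₀L⁴/(120EI) = 429.7/EI
  δ_0 = 5067/EI
Flexibility coefficient — unit upward force at B: δ_{BB} = L³/(3EI) = 41.67/EI.
The prop prevents deflection at B: R_B = δ_0/δ_{BB} = 5067/41.67 = 121.6 kN.
Vertical equilibrium: R_A = ΣP − R_B = 178 − 121.6 = 56.4 kN.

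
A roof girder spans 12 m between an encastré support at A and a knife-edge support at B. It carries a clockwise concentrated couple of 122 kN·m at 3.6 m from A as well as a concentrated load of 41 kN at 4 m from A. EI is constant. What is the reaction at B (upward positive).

Remove the prop at B; the released (primary) structure is a cantilever built in at A.
Primary-structure tip deflection at B by superposition:
  clockwise couple 122 at a = 3.6: M₀a(2L − a)/(2EI) = 4480/EI
  point load 41 at a = 4: Pa²(3L − a)/(6EI) = 3499/EI
  δ_0 = 7979/EI
Flexibility coefficient — unit upward force at B: δ_{BB} = L³/(3EI) = 576/EI.
The prop prevents deflection at B: R_B = δ_0/δ_{BB} = 7979/576 = 13.85 kN.

R_B = 13.85 kN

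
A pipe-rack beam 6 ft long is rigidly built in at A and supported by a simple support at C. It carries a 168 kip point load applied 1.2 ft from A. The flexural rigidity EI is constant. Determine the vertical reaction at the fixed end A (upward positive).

Remove the prop at C; the released (primary) structure is a cantilever built in at A.
Deflection at C on the released cantilever, summing each load's contribution:
  point load 168 at a = 1.2: Pa²(3L − a)/(6EI) = 677.4/EI
Tip deflection under a unit load at C: L³/(3EI) = 72/EI.
The prop prevents deflection at C: R_C = δ_0/δ_{CC} = 677.4/72 = 9.408 kip.
Vertical equilibrium: R_A = ΣP − R_C = 168 − 9.408 = 158.6 kip.

R_A = 158.6 kip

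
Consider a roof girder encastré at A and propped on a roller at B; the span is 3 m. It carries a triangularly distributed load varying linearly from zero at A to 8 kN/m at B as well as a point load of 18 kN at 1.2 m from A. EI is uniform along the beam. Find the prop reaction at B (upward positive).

Choose R_B as the redundant. The primary structure is the cantilever fixed at A.
Free-end deflection of the primary structure under the applied loading (downward +):
  triangular load, peak 8 at the free end: 11w₀L⁴/(120EI) = 59.4/EI
  point load 18 at a = 1.2: Pa²(3L − a)/(6EI) = 33.7/EI
  δ_0 = 93.1/EI
Tip deflection under a unit load at B: L³/(3EI) = 9/EI.
Compatibility at B: δ_0 − R_B·δ_{BB} = 0, so R_B = 93.1/9 = 10.34 kN.

R_B = 10.34 kN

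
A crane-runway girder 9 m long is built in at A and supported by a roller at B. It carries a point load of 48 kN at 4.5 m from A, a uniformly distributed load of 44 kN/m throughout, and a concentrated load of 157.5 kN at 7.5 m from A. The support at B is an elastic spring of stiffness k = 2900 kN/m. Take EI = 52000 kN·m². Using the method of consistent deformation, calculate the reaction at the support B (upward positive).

Take the reaction at B as the redundant and release it; the primary structure is a cantilever fixed at A.
Downward deflection at the released point B due to the loads:
  point load 48 at a = 4.5: Pa²(3L − a)/(6EI) = 3645/EI
  UDL 44: wL⁴/(8EI) = 36086/EI
  point load 157.5 at a = 7.5: Pa²(3L − a)/(6EI) = 28793/EI
  δ_0 = 68523/EI
Tip deflection under a unit load at B: L³/(3EI) = 243/EI.
With EI = 52000 kN·m²: δ_0 = 1.3178 m and δ_{BB} = 0.004673 m/kN.
Compatibility — the spring shortens by R_B/k under the reaction it provides: δ_0 − R_B·δ_{BB} = R_B/k. With 1/k = 0.000345 m/kN, R_B = δ_0 / (δ_{BB} + 1/k) = 1.3178 / (0.004673 + 0.000345) = 262.6 kN.

R_B = 262.6 kN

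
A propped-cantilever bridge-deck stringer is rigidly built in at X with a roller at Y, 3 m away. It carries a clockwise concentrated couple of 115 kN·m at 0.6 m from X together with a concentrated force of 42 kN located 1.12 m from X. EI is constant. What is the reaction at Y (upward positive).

Choose R_Y as the redundant. The primary structure is the cantilever fixed at X.
Downward deflection at the released point Y due to the loads:
  clockwise couple 115 at a = 0.6: M₀a(2L − a)/(2EI) = 186.3/EI
  point load 42 at a = 1.12: Pa²(3L − a)/(6EI) = 69.19/EI
  δ_0 = 255.5/EI
Tip deflection under a unit load at Y: L³/(3EI) = 9/EI.
Compatibility at Y: δ_0 − R_Y·δ_{YY} = 0, so R_Y = 255.5/9 = 28.39 kN.

R_Y = 28.39 kN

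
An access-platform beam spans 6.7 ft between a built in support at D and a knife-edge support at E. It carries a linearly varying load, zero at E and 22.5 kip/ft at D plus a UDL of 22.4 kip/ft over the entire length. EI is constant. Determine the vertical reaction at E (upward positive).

Release the roller at E. Primary structure: cantilever fixed at D.
Deflection at E on the released cantilever, summing each load's contribution:
  triangular load, peak 22.5 at the fixed end: w₀L⁴/(30EI) = 1511/EI
  UDL 22.4: wL⁴/(8EI) = 5642/EI
  δ_0 = 7154/EI
Flexibility coefficient — unit upward force at E: δ_{EE} = L³/(3EI) = 100.3/EI.
The prop prevents deflection at E: R_E = δ_0/δ_{EE} = 7154/100.3 = 71.36 kip.

R_E = 71.36 kip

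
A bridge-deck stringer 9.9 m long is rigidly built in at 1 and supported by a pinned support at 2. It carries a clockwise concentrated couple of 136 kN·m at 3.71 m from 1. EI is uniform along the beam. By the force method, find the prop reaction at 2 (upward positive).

R_2 = 12.55 kN

Take the reaction at 2 as the redundant and release it; the primary structure is a cantilever fixed at 1.
Primary-structure tip deflection at 2 by superposition:
  clockwise couple 136 at a = 3.71: M₀a(2L − a)/(2EI) = 4059/EI
Flexibility coefficient — unit upward force at 2: δ_{22} = L³/(3EI) = 323.4/EI.
Compatibility at 2: δ_0 − R_2·δ_{22} = 0, so R_2 = 4059/323.4 = 12.55 kN.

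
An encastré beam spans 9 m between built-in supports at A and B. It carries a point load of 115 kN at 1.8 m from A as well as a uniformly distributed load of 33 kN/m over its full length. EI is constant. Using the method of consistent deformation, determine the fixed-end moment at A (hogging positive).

M_A = 355.2 kN·m

Take the two fixed-end moments M_A, M_B as redundants; the released structure is the simple span AB.
On the primary (simply-supported) span, the end slopes from the loading are:
  at A: point load 115 at a = 1.8: Pab(L + b)/(6LEI) = 447.1/EI
  at B: point load 115 at a = 1.8: Pab(L + a)/(6LEI) = 298.1/EI
  at A: UDL 33: wL³/(24EI) = 1002/EI
  at B: UDL 33: wL³/(24EI) = 1002/EI
  θ_A0 = 1449/EI,  θ_B0 = 1300/EI
Flexibility coefficients: a unit moment at one end gives L/(3EI) there and L/(6EI) at the far end, so f₁₁ = f₂₂ = 3/EI and f₁₂ = f₂₁ = 1.5/EI.
Compatibility — zero rotation at each built-in end:
  3 M_A + 1.5 M_B = 1449
  1.5 M_A + 3 M_B = 1300
Solving the pair gives M_A = 355.2 kN·m and M_B = 255.9 kN·m (hogging).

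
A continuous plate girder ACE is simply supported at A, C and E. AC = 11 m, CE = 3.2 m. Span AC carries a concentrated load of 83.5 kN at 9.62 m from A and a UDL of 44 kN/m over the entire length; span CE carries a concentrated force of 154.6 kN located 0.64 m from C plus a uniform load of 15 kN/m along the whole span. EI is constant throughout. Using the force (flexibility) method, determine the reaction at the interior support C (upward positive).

Insert a hinge at C; M_C is the redundant, and each span becomes simply supported.
End slopes at the hinge C, treating each span as simply supported:
  span AC: point load 83.5 at a = 9.62: Pab(L + a)/(6LEI) = 346.3/EI
  span AC: UDL 44: wL³/(24EI) = 2440/EI
  span CE: point load 154.6 at a = 0.64: Pab(L + b)/(6LEI) = 75.99/EI
  span CE: UDL 15: wL³/(24EI) = 20.48/EI
  relative rotation θ_0 = (2786 + 96.47)/EI = 2883/EI
A unit hogging moment at C produces rotation L₁/(3EI) + L₂/(3EI) = 4.733/EI.
Compatibility: M_C·(L₁+L₂)/(3EI) = θ_0, giving M_C = 609.1 kN·m (hogging).
Span AC, ΣM about A with M_C applied at C: R_C^{AC}·11 = 3465 + 609.1, so R_C^{AC} = 370.4 kN and R_A = 567.5 − 370.4 = 197.1 kN.
Span CE, ΣM about E: R_C^{CE}·3.2 = 472.6 + 609.1, so R_C^{CE} = 338 kN and R_E = 202.6 − 338 = -135.4 kN.
R_C = 370.4 + 338 = 708.4 kN.

R_C = 708.4 kN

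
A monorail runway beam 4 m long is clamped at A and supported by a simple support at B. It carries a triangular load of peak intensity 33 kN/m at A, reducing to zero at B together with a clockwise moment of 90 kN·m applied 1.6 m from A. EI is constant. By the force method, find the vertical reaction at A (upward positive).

Remove the prop at B; the released (primary) structure is a cantilever built in at A.
Downward deflection at the released point B due to the loads:
  triangular load, peak 33 at the fixed end: w₀L⁴/(30EI) = 281.6/EI
  clockwise couple 90 at a = 1.6: M₀a(2L − a)/(2EI) = 460.8/EI
  δ_0 = 742.4/EI
Tip deflection under a unit load at B: L³/(3EI) = 21.33/EI.
The prop prevents deflection at B: R_B = δ_0/δ_{BB} = 742.4/21.33 = 34.8 kN.
Vertical equilibrium: R_A = ΣP − R_B = 66 − 34.8 = 31.2 kN.

R_A = 31.2 kN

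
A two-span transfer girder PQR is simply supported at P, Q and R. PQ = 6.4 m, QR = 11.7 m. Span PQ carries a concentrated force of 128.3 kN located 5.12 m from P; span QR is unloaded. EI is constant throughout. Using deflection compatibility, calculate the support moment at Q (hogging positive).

M_Q = 41.81 kN·m

Insert a hinge at Q; M_Q is the redundant, and each span becomes simply supported.
End slopes at the hinge Q, treating each span as simply supported:
  span PQ: point load 128.3 at a = 5.12: Pab(L + a)/(6LEI) = 252.2/EI
  relative rotation θ_0 = (252.2 + 0)/EI = 252.2/EI
A unit hogging moment at Q produces rotation L₁/(3EI) + L₂/(3EI) = 6.033/EI.
Compatibility: M_Q·(L₁+L₂)/(3EI) = θ_0, giving M_Q = 41.81 kN·m (hogging).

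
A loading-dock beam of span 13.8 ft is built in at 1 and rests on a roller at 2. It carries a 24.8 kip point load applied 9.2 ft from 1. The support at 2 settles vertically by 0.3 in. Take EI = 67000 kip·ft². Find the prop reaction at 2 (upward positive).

Choose R_2 as the redundant. The primary structure is the cantilever fixed at 1.
Deflection at 2 on the released cantilever, summing each load's contribution:
  point load 24.8 at a = 9.2: Pa²(3L − a)/(6EI) = 11265/EI
Flexibility coefficient — unit upward force at 2: δ_{22} = L³/(3EI) = 876/EI.
With EI = 67000 kip·ft²: δ_0 = 0.16813 ft and δ_{22} = 0.013075 ft/kip.
Compatibility — the beam at 2 must follow the support down by 0.025 ft: δ_0 − R_2·δ_{22} = 0.025, so R_2 = (0.16813 − 0.025)/0.013075 = 10.95 kip.

R_2 = 10.95 kip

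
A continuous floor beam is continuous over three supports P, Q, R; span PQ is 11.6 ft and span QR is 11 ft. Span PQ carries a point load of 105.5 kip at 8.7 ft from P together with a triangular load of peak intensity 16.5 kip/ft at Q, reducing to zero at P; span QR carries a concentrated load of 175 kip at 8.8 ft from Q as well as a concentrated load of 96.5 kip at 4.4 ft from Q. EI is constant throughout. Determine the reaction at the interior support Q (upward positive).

R_Q = 301 kip

Release continuity at Q by inserting a hinge; the redundant is the internal moment M_Q. The primary structure is two simply-supported spans PQ and QR.
End slopes at the hinge Q, treating each span as simply supported:
  span PQ: point load 105.5 at a = 8.7: Pab(L + a)/(6LEI) = 776.3/EI
  span PQ: triangular load, peak 16.5: w₀L³/(45EI) = 572.3/EI
  span QR: point load 175 at a = 8.8: Pab(L + b)/(6LEI) = 677.6/EI
  span QR: point load 96.5 at a = 4.4: Pab(L + b)/(6LEI) = 747.3/EI
  relative rotation θ_0 = (1349 + 1425)/EI = 2774/EI
A unit hogging moment at Q produces rotation L₁/(3EI) + L₂/(3EI) = 7.533/EI.
Slope continuity at Q: θ_0 = M_Q·7.533/EI, so M_Q = 2774/7.533 = 368.2 kip·ft (hogging).
Span PQ, ΣM about P with M_Q applied at Q: R_Q^{PQ}·11.6 = 1658 + 368.2, so R_Q^{PQ} = 174.7 kip and R_P = 201.2 − 174.7 = 26.54 kip.
Span QR, ΣM about R: R_Q^{QR}·11 = 1022 + 368.2, so R_Q^{QR} = 126.4 kip and R_R = 271.5 − 126.4 = 145.1 kip.
R_Q = 174.7 + 126.4 = 301 kip.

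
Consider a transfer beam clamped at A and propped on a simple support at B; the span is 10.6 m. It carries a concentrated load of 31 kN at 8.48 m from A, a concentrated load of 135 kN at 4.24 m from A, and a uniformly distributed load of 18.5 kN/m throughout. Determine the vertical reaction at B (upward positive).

Take the reaction at B as the redundant and release it; the primary structure is a cantilever fixed at A.
Downward deflection at the released point B due to the loads:
  point load 31 at a = 8.48: Pa²(3L − a)/(6EI) = 8664/EI
  point load 135 at a = 4.24: Pa²(3L − a)/(6EI) = 11148/EI
  UDL 18.5: wL⁴/(8EI) = 29195/EI
  δ_0 = 49007/EI
Tip deflection under a unit load at B: L³/(3EI) = 397/EI.
Compatibility at B: δ_0 − R_B·δ_{BB} = 0, so R_B = 49007/397 = 123.4 kN.

R_B = 123.4 kN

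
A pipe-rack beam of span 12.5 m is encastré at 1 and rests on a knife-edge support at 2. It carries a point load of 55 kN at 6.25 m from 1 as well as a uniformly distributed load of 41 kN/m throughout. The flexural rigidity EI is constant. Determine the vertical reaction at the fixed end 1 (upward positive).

R_1 = 358.1 kN

Take the reaction at 2 as the redundant and release it; the primary structure is a cantilever fixed at 1.
Free-end deflection of the primary structure under the applied loading (downward +):
  point load 55 at a = 6.25: Pa²(3L − a)/(6EI) = 11190/EI
  UDL 41: wL⁴/(8EI) = 125122/EI
  δ_0 = 136312/EI
Flexibility coefficient — unit upward force at 2: δ_{22} = L³/(3EI) = 651/EI.
The prop prevents deflection at 2: R_2 = δ_0/δ_{22} = 136312/651 = 209.4 kN.
Vertical equilibrium: R_1 = ΣP − R_2 = 567.5 − 209.4 = 358.1 kN.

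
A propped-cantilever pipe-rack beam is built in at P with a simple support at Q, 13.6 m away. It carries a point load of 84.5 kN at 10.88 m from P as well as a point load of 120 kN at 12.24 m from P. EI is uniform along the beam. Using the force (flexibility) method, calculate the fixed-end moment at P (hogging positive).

Take the reaction at Q as the redundant and release it; the primary structure is a cantilever fixed at P.
Downward deflection at the released point Q due to the loads:
  point load 84.5 at a = 10.88: Pa²(3L − a)/(6EI) = 49880/EI
  point load 120 at a = 12.24: Pa²(3L − a)/(6EI) = 85576/EI
  δ_0 = 135456/EI
Tip deflection under a unit load at Q: L³/(3EI) = 838.5/EI.
The prop prevents deflection at Q: R_Q = δ_0/δ_{QQ} = 135456/838.5 = 161.5 kN.
Moment equilibrium about P: M_P = Σ(load moments about P) − R_Q·L = 2388 − 161.5×13.6 = 191.1 kN·m.

M_P = 191.1 kN·m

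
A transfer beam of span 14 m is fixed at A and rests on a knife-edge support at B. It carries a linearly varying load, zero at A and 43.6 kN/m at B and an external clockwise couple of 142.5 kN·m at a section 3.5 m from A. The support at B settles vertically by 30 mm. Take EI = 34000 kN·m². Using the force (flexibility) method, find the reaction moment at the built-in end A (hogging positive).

Release the roller at B. Primary structure: cantilever fixed at A.
Downward deflection at the released point B due to the loads:
  triangular load, peak 43.6 at the free end: 11w₀L⁴/(120EI) = 153536/EI
  clockwise couple 142.5 at a = 3.5: M₀a(2L − a)/(2EI) = 6110/EI
  δ_0 = 159646/EI
Flexibility coefficient — unit upward force at B: δ_{BB} = L³/(3EI) = 914.7/EI.
With EI = 34000 kN·m²: δ_0 = 4.6955 m and δ_{BB} = 0.026902 m/kN.
Compatibility — the beam at B must follow the support down by 0.03 m: δ_0 − R_B·δ_{BB} = 0.03, so R_B = (4.6955 − 0.03)/0.026902 = 173.4 kN.
Moment equilibrium about A: M_A = Σ(load moments about A) − R_B·L = 2991 − 173.4×14 = 563.1 kN·m.

M_A = 563.1 kN·m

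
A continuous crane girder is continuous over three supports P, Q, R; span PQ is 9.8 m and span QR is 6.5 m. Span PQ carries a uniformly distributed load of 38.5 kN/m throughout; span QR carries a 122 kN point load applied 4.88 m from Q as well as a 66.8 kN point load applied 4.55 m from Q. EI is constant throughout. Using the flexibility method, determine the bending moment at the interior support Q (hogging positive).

M_Q = 338.5 kN·m

Take M_Q as the redundant. Released structure: two simple spans PQ and QR with a hinge at Q.
Rotations at Q on the released spans (each span's end-slope, ×1/EI):
  span PQ: UDL 38.5: wL³/(24EI) = 1510/EI
  span QR: point load 122 at a = 4.88: Pab(L + b)/(6LEI) = 200.8/EI
  span QR: point load 66.8 at a = 4.55: Pab(L + b)/(6LEI) = 128.4/EI
  relative rotation θ_0 = (1510 + 329.2)/EI = 1839/EI
A unit hogging moment at Q produces rotation L₁/(3EI) + L₂/(3EI) = 5.433/EI.
Compatibility: M_Q·(L₁+L₂)/(3EI) = θ_0, giving M_Q = 338.5 kN·m (hogging).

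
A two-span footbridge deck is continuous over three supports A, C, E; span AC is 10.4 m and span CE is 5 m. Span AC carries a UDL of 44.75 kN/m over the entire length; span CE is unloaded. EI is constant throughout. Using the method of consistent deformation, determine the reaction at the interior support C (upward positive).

R_C = 353.7 kN

Release continuity at C by inserting a hinge; the redundant is the internal moment M_C. The primary structure is two simply-supported spans AC and CE.
Rotations at C on the released spans (each span's end-slope, ×1/EI):
  span AC: UDL 44.75: wL³/(24EI) = 2097/EI
  relative rotation θ_0 = (2097 + 0)/EI = 2097/EI
A unit hogging moment at C produces rotation L₁/(3EI) + L₂/(3EI) = 5.133/EI.
Slope continuity at C: θ_0 = M_C·5.133/EI, so M_C = 2097/5.133 = 408.6 kN·m (hogging).
Span AC, ΣM about A with M_C applied at C: R_C^{AC}·10.4 = 2420 + 408.6, so R_C^{AC} = 272 kN and R_A = 465.4 − 272 = 193.4 kN.
Span CE, ΣM about E: R_C^{CE}·5 = 0 + 408.6, so R_C^{CE} = 81.72 kN and R_E = 0 − 81.72 = -81.72 kN.
R_C = 272 + 81.72 = 353.7 kN.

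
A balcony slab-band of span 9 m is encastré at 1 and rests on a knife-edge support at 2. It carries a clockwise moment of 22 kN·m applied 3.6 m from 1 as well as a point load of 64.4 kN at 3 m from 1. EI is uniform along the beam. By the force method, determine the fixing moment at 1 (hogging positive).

Take the reaction at 2 as the redundant and release it; the primary structure is a cantilever fixed at 1.
Downward deflection at the released point 2 due to the loads:
  clockwise couple 22 at a = 3.6: M₀a(2L − a)/(2EI) = 570.2/EI
  point load 64.4 at a = 3: Pa²(3L − a)/(6EI) = 2318/EI
  δ_0 = 2889/EI
Flexibility coefficient — unit upward force at 2: δ_{22} = L³/(3EI) = 243/EI.
Compatibility at 2: δ_0 − R_2·δ_{22} = 0, so R_2 = 2889/243 = 11.89 kN.
Moment equilibrium about 1: M_1 = Σ(load moments about 1) − R_2·L = 215.2 − 11.89×9 = 108.2 kN·m.

M_1 = 108.2 kN·m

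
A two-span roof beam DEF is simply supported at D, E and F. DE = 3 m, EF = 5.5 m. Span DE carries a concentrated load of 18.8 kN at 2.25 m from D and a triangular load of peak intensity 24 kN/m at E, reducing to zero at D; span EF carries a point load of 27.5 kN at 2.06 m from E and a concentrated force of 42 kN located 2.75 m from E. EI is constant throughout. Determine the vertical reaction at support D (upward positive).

Release continuity at E by inserting a hinge; the redundant is the internal moment M_E. The primary structure is two simply-supported spans DE and EF.
End slopes at the hinge E, treating each span as simply supported:
  span DE: point load 18.8 at a = 2.25: Pab(L + a)/(6LEI) = 9.253/EI
  span DE: triangular load, peak 24: w₀L³/(45EI) = 14.4/EI
  span EF: point load 27.5 at a = 2.06: Pab(L + b)/(6LEI) = 52.79/EI
  span EF: point load 42 at a = 2.75: Pab(L + b)/(6LEI) = 79.41/EI
  relative rotation θ_0 = (23.65 + 132.2)/EI = 155.9/EI
A unit hogging moment at E produces rotation L₁/(3EI) + L₂/(3EI) = 2.833/EI.
Slope continuity at E: θ_0 = M_E·2.833/EI, so M_E = 155.9/2.833 = 55.01 kN·m (hogging).
Span DE, ΣM about D with M_E applied at E: R_E^{DE}·3 = 114.3 + 55.01, so R_E^{DE} = 56.44 kN and R_D = 54.8 − 56.44 = -1.636 kN.

R_D = -1.636 kN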